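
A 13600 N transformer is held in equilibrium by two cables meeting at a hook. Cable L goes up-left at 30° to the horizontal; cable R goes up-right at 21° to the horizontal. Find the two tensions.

T_L = 16340 N, T_R = 15160 N

ΣF_x = 0: −T_L·cos30° + T_R·cos21° = 0 → T_R = 0.927639·T_L.
ΣF_y = 0: T_L·sin30° + T_R·sin21° = 13600.
Substitute: T_L·(0.5 + 0.927639·0.358368) = 13600 → T_L = 16337.6 ≈ 16340 N.
Then T_R = 0.927639 × 16337.6 = 15160 N.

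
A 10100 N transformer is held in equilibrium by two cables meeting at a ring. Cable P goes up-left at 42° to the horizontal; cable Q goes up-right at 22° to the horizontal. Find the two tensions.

ΣF_x = 0: −T_P·cos42° + T_Q·cos22° = 0 → T_Q = 0.801508·T_P.
ΣF_y = 0: T_P·sin42° + T_Q·sin22° = 10100.
Substitute: T_P·(0.669131 + 0.801508·0.374607) = 10100 → T_P = 10419 ≈ 10420 N.
Then T_Q = 0.801508 × 10419 = 8351 N.

T_P = 10420 N, T_Q = 8351 N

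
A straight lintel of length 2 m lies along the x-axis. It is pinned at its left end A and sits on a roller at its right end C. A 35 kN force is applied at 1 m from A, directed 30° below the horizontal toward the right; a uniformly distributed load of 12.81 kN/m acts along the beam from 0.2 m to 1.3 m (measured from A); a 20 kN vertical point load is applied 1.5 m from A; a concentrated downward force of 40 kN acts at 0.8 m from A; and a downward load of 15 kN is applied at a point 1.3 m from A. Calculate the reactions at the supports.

Resultant of the distributed load: 12.81 × 1.1 = 14.091 kN at 0.75 m from A.
Taking moments about A: C_y·2 − 35·sin30°·1 − (12.81·1.1)·0.75 − 20·1.5 − 40·0.8 − 15·1.3 = 0 → C_y = 109.56825/2 = 54.7841 ≈ 54.78 kN.
ΣF_y = 0: A_y + 54.7841 − 35·sin30° − 12.81·1.1 − 20 − 40 − 15 = 0 → A_y = 51.81 kN.
ΣF_x = 0: A_x + 35·cos30° = 0 → A_x = -30.31 kN.

A_x = -30.31 kN, A_y = 51.81 kN, C_y = 54.78 kN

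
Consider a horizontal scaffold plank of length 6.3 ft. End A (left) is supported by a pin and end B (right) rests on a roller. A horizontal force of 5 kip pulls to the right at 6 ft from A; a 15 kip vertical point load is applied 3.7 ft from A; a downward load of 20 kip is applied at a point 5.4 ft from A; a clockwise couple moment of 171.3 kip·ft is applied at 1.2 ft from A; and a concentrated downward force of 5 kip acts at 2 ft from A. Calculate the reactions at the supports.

A_x = -5.000 kip, A_y = -14.73 kip, B_y = 54.73 kip

Moments about A: B_y·6.3 − 15·3.7 − 20·5.4 − 171.3 − 5·2 = 0 → B_y = 344.8/6.3 = 54.7302 ≈ 54.73 kip.
ΣF_y = 0: A_y + 54.7302 − 15 − 20 − 5 = 0 → A_y = -14.73 kip.
ΣF_x = 0: A_x + 5 = 0 → A_x = -5.000 kip.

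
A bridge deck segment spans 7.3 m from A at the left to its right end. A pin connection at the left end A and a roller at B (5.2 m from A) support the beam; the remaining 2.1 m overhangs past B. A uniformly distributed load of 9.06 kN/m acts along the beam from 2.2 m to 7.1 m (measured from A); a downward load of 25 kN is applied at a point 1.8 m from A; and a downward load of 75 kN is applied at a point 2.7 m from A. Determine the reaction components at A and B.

Resultant of the distributed load: 9.06 × 4.9 = 44.394 kN at 4.65 m from A.
Taking moments about A: B_y·5.2 − (9.06·4.9)·4.65 − 25·1.8 − 75·2.7 = 0 → B_y = 453.9321/5.2 = 87.2946 ≈ 87.29 kN.
ΣF_y = 0: A_y + 87.2946 − 9.06·4.9 − 25 − 75 = 0 → A_y = 57.10 kN.
ΣF_x = 0: no horizontal applied forces, so A_x = 0.

A_x = 0, A_y = 57.10 kN, B_y = 87.29 kN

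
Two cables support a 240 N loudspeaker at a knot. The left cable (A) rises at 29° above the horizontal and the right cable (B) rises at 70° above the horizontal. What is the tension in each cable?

T_A = 83.11 N, T_B = 212.5 N

ΣF_x = 0: −T_A·cos29° + T_B·cos70° = 0 → T_B = 2.55722·T_A.
ΣF_y = 0: T_A·sin29° + T_B·sin70° = 240.
Substitute: T_A·(0.48481 + 2.55722·0.939693) = 240 → T_A = 83.1079 ≈ 83.11 N.
Then T_B = 2.55722 × 83.1079 = 212.5 N.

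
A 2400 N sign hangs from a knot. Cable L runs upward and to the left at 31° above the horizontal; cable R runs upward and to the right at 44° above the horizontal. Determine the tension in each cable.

T_L = 1787 N, T_R = 2130 N

ΣF_x = 0: −T_L·cos31° + T_R·cos44° = 0 → T_R = 1.1916·T_L.
ΣF_y = 0: T_L·sin31° + T_R·sin44° = 2400.
Substitute: T_L·(0.515038 + 1.1916·0.694658) = 2400 → T_L = 1787.32 ≈ 1787 N.
Then T_R = 1.1916 × 1787.32 = 2130 N.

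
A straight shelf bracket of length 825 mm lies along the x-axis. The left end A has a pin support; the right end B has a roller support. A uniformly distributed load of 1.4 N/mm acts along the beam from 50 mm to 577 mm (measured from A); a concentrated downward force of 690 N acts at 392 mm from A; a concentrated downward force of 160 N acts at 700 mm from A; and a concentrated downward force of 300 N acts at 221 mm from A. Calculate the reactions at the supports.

A_x = 0, A_y = 1063 N, B_y = 824.3 N

Resultant of the distributed load: 1.4 × 527 = 737.8 N at 313.5 mm from A.
ΣM about A: B_y·825 − (1.4·527)·313.5 − 690·392 − 160·700 − 300·221 = 0 → B_y = 680080.3/825 = 824.34 ≈ 824.3 N.
ΣF_y = 0: A_y + 824.34 − 1.4·527 − 690 − 160 − 300 = 0 → A_y = 1063 N.
ΣF_x = 0: no horizontal applied forces, so A_x = 0.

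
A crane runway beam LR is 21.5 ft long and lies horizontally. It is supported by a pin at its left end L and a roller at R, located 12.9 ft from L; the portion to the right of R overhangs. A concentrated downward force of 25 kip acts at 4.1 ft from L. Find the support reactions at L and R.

L_x = 0, L_y = 17.05 kip, R_y = 7.946 kip

Moments about L: R_y·12.9 − 25·4.1 = 0 → R_y = 102.5/12.9 = 7.94574 ≈ 7.946 kip.
ΣF_y = 0: L_y + 7.94574 − 25 = 0 → L_y = 17.05 kip.
ΣF_x = 0: no horizontal applied forces, so L_x = 0.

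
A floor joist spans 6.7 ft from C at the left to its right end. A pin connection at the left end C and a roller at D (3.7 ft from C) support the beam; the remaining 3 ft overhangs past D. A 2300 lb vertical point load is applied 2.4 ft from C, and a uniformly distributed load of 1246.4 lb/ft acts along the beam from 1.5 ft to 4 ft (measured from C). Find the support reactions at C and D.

C_x = 0, C_y = 1608 lb, D_y = 3808 lb

Resultant of the distributed load: 1246.4 × 2.5 = 3116 lb at 2.75 ft from C.
ΣM about C: D_y·3.7 − 2300·2.4 − (1246.4·2.5)·2.75 = 0 → D_y = 14089/3.7 = 3807.84 ≈ 3808 lb.
ΣF_y = 0: C_y + 3807.84 − 2300 − 1246.4·2.5 = 0 → C_y = 1608 lb.
ΣF_x = 0: no horizontal applied forces, so C_x = 0.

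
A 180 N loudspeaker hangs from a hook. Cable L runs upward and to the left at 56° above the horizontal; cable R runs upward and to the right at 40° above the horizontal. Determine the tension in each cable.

T_L = 138.6 N, T_R = 101.2 N

ΣF_x = 0: −T_L·cos56° + T_R·cos40° = 0 → T_R = 0.729974·T_L.
ΣF_y = 0: T_L·sin56° + T_R·sin40° = 180.
Substitute: T_L·(0.829038 + 0.729974·0.642788) = 180 → T_L = 138.647 ≈ 138.6 N.
Then T_R = 0.729974 × 138.647 = 101.2 N.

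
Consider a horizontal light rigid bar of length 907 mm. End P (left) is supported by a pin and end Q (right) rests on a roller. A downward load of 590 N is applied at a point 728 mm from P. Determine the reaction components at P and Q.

P_x = 0, P_y = 116.4 N, Q_y = 473.6 N

ΣM about P: Q_y·907 − 590·728 = 0 → Q_y = 429520/907 = 473.561 ≈ 473.6 N.
ΣF_y = 0: P_y + 473.561 − 590 = 0 → P_y = 116.4 N.
ΣF_x = 0: no horizontal applied forces, so P_x = 0.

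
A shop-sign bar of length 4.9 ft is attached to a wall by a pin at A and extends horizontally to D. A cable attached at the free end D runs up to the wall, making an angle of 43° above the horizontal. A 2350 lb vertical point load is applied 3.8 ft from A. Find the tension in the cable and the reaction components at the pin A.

ΣM about A: T·sin43°·4.9 − 2350·3.8 = 0 → T = 8930/(4.9·0.681998) = 2672.22 ≈ 2672 lb.
ΣF_x = 0: A_x − T·cos43° = 0 → A_x = 2672.22 × 0.731354 = 1954 lb.
ΣF_y = 0: A_y + T·sin43° − 2350 = 0 → A_y = 2350 − 2672.22 × 0.681998 = 527.6 lb.

T = 2672 lb, A_x = 1954 lb, A_y = 527.6 lb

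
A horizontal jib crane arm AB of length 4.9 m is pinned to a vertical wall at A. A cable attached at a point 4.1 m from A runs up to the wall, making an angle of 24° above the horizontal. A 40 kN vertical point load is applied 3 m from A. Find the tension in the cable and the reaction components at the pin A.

ΣM about A: T·sin24°·4.1 − 40·3 = 0 → T = 120/(4.1·0.406737) = 71.9588 ≈ 71.96 kN.
ΣF_x = 0: A_x − T·cos24° = 0 → A_x = 71.9588 × 0.913545 = 65.74 kN.
ΣF_y = 0: A_y + T·sin24° − 40 = 0 → A_y = 40 − 71.9588 × 0.406737 = 10.73 kN.

T = 71.96 kN, A_x = 65.74 kN, A_y = 10.73 kN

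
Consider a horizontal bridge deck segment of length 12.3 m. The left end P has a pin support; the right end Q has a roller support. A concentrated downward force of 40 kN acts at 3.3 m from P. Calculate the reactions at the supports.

P_x = 0, P_y = 29.27 kN, Q_y = 10.73 kN

Moments about P: Q_y·12.3 − 40·3.3 = 0 → Q_y = 132/12.3 = 10.7317 ≈ 10.73 kN.
ΣF_y = 0: P_y + 10.7317 − 40 = 0 → P_y = 29.27 kN.
ΣF_x = 0: no horizontal applied forces, so P_x = 0.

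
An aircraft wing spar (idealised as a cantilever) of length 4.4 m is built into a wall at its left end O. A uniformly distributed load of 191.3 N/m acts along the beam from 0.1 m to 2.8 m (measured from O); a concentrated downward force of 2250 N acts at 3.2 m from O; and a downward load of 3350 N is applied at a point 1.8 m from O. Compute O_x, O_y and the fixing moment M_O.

O_x = 0, O_y = 6117 N, M_O = 13980 N·m

Resultant of the distributed load: 191.3 × 2.7 = 516.51 N at 1.45 m from O.
ΣF_x = 0: O_x = 0.
ΣF_y = 0: O_y − 191.3·2.7 − 2250 − 3350 = 0 → O_y = 6117 N.
ΣM about O: M_O − (191.3·2.7)·1.45 − 2250·3.2 − 3350·1.8 = 0 → M_O = 13980 N·m.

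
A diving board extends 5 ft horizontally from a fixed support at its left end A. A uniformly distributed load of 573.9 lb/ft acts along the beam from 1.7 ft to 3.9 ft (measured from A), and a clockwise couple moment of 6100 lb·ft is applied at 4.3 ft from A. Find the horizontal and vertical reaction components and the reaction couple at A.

Resultant of the distributed load: 573.9 × 2.2 = 1262.58 lb at 2.8 ft from A.
ΣF_x = 0: A_x = 0.
ΣF_y = 0: A_y − 573.9·2.2 = 0 → A_y = 1263 lb.
ΣM about A: M_A − (573.9·2.2)·2.8 − 6100 = 0 → M_A = 9635 lb·ft.

A_x = 0, A_y = 1263 lb, M_A = 9635 lb·ft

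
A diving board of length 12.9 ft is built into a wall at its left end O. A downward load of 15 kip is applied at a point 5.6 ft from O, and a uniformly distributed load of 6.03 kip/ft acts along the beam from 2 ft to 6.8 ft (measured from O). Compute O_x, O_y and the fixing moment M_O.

Resultant of the distributed load: 6.03 × 4.8 = 28.944 kip at 4.4 ft from O.
ΣF_x = 0: O_x = 0.
ΣF_y = 0: O_y − 15 − 6.03·4.8 = 0 → O_y = 43.94 kip.
ΣM about O: M_O − 15·5.6 − (6.03·4.8)·4.4 = 0 → M_O = 211.4 kip·ft.

O_x = 0, O_y = 43.94 kip, M_O = 211.4 kip·ft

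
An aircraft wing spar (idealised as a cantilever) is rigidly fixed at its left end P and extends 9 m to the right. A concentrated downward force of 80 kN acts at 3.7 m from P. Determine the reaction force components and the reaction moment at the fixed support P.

ΣF_x = 0: P_x = 0.
ΣF_y = 0: P_y − 80 = 0 → P_y = 80.00 kN.
ΣM about P: M_P − 80·3.7 = 0 → M_P = 296.0 kN·m.

P_x = 0, P_y = 80.00 kN, M_P = 296.0 kN·m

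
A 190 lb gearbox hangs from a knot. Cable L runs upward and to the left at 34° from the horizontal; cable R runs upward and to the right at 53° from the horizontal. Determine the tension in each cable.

T_L = 114.5 lb, T_R = 157.7 lb

ΣF_x = 0: −T_L·cos34° + T_R·cos53° = 0 → T_R = 1.37756·T_L.
ΣF_y = 0: T_L·sin34° + T_R·sin53° = 190.
Substitute: T_L·(0.559193 + 1.37756·0.798636) = 190 → T_L = 114.502 ≈ 114.5 lb.
Then T_R = 1.37756 × 114.502 = 157.7 lb.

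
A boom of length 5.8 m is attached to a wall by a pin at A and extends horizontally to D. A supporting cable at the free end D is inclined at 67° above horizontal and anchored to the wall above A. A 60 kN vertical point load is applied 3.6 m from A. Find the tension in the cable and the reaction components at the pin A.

T = 40.46 kN, A_x = 15.81 kN, A_y = 22.76 kN

ΣM about A: T·sin67°·5.8 − 60·3.6 = 0 → T = 216/(5.8·0.920505) = 40.4576 ≈ 40.46 kN.
ΣF_x = 0: A_x − T·cos67° = 0 → A_x = 40.4576 × 0.390731 = 15.81 kN.
ΣF_y = 0: A_y + T·sin67° − 60 = 0 → A_y = 60 − 40.4576 × 0.920505 = 22.76 kN.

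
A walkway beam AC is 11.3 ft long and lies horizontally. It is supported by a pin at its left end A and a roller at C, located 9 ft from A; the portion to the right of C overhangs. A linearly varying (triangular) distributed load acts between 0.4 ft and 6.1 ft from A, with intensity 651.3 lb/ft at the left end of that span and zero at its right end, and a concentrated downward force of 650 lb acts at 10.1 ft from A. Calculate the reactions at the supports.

A_x = 0, A_y = 1302 lb, C_y = 1204 lb

Resultant of the triangular load: ½ × 651.3 × 5.7 = 1856.205 lb, acting at 2.3 ft from A (one-third of the span from the peak).
Taking moments about A: C_y·9 − (½·651.3·5.7)·2.3 − 650·10.1 = 0 → C_y = 10834.2715/9 = 1203.81 ≈ 1204 lb.
ΣF_y = 0: A_y + 1203.81 − ½·651.3·5.7 − 650 = 0 → A_y = 1302 lb.
ΣF_x = 0: no horizontal applied forces, so A_x = 0.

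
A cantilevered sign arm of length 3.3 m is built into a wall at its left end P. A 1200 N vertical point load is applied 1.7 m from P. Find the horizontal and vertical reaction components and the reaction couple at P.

ΣF_x = 0: P_x = 0.
ΣF_y = 0: P_y − 1200 = 0 → P_y = 1200 N.
ΣM about P: M_P − 1200·1.7 = 0 → M_P = 2040 N·m.

P_x = 0, P_y = 1200 N, M_P = 2040 N·m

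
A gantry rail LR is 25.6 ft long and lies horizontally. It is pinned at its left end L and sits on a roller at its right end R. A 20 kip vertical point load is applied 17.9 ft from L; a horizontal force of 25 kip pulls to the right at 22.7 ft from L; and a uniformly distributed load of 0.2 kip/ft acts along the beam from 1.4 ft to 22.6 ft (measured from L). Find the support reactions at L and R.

Resultant of the distributed load: 0.2 × 21.2 = 4.24 kip at 12 ft from L.
ΣM about L: R_y·25.6 − 20·17.9 − (0.2·21.2)·12 = 0 → R_y = 408.88/25.6 = 15.9719 ≈ 15.97 kip.
ΣF_y = 0: L_y + 15.9719 − 20 − 0.2·21.2 = 0 → L_y = 8.268 kip.
ΣF_x = 0: L_x + 25 = 0 → L_x = -25.00 kip.

L_x = -25.00 kip, L_y = 8.268 kip, R_y = 15.97 kip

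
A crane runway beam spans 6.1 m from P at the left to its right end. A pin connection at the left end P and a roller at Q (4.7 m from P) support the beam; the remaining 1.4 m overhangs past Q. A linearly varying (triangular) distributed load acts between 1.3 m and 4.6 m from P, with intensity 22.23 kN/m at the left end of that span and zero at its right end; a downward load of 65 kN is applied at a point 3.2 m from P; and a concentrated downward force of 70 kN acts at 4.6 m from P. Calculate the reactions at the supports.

P_x = 0, P_y = 40.18 kN, Q_y = 131.5 kN

Resultant of the triangular load: ½ × 22.23 × 3.3 = 36.6795 kN, acting at 2.4 m from P (one-third of the span from the peak).
Moments about P: Q_y·4.7 − (½·22.23·3.3)·2.4 − 65·3.2 − 70·4.6 = 0 → Q_y = 618.0308/4.7 = 131.496 ≈ 131.5 kN.
ΣF_y = 0: P_y + 131.496 − ½·22.23·3.3 − 65 − 70 = 0 → P_y = 40.18 kN.
ΣF_x = 0: no horizontal applied forces, so P_x = 0.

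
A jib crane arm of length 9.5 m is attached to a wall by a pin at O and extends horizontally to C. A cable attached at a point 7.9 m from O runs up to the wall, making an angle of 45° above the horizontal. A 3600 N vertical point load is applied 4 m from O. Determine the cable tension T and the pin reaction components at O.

T = 2578 N, O_x = 1823 N, O_y = 1777 N

ΣM about O: T·sin45°·7.9 − 3600·4 = 0 → T = 14400/(7.9·0.707107) = 2577.81 ≈ 2578 N.
ΣF_x = 0: O_x − T·cos45° = 0 → O_x = 2577.81 × 0.707107 = 1823 N.
ΣF_y = 0: O_y + T·sin45° − 3600 = 0 → O_y = 3600 − 2577.81 × 0.707107 = 1777 N.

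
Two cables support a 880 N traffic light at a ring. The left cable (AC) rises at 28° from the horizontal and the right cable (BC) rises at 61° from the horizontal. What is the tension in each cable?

T_AC = 426.7 N, T_BC = 777.1 N

ΣF_x = 0: −T_AC·cos28° + T_BC·cos61° = 0 → T_BC = 1.82123·T_AC.
ΣF_y = 0: T_AC·sin28° + T_BC·sin61° = 880.
Substitute: T_AC·(0.469472 + 1.82123·0.87462) = 880 → T_AC = 426.696 ≈ 426.7 N.
Then T_BC = 1.82123 × 426.696 = 777.1 N.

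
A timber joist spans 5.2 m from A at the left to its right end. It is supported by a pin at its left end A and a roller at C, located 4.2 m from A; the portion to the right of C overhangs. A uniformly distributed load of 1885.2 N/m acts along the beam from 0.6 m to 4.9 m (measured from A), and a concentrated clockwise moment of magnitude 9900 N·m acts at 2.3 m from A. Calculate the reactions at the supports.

A_x = 0, A_y = 441.5 N, C_y = 7665 N

Resultant of the distributed load: 1885.2 × 4.3 = 8106.36 N at 2.75 m from A.
Moments about A: C_y·4.2 − (1885.2·4.3)·2.75 − 9900 = 0 → C_y = 32192.49/4.2 = 7664.88 ≈ 7665 N.
ΣF_y = 0: A_y + 7664.88 − 1885.2·4.3 = 0 → A_y = 441.5 N.
ΣF_x = 0: no horizontal applied forces, so A_x = 0.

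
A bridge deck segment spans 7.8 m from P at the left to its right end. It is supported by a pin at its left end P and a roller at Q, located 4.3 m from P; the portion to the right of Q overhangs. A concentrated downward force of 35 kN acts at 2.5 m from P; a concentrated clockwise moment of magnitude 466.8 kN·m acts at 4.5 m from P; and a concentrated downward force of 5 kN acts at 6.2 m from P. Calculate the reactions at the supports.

ΣM about P: Q_y·4.3 − 35·2.5 − 466.8 − 5·6.2 = 0 → Q_y = 585.3/4.3 = 136.116 ≈ 136.1 kN.
ΣF_y = 0: P_y + 136.116 − 35 − 5 = 0 → P_y = -96.12 kN.
ΣF_x = 0: no horizontal applied forces, so P_x = 0.

P_x = 0, P_y = -96.12 kN, Q_y = 136.1 kN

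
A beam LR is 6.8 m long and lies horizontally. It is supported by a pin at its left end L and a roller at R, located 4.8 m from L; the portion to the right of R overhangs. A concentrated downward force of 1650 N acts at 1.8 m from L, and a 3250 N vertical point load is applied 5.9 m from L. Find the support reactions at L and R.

Moments about L: R_y·4.8 − 1650·1.8 − 3250·5.9 = 0 → R_y = 22145/4.8 = 4613.54 ≈ 4614 N.
ΣF_y = 0: L_y + 4613.54 − 1650 − 3250 = 0 → L_y = 286.5 N.
ΣF_x = 0: no horizontal applied forces, so L_x = 0.

L_x = 0, L_y = 286.5 N, R_y = 4614 N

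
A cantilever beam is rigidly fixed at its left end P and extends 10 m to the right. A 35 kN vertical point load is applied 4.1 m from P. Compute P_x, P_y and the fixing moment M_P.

ΣF_x = 0: P_x = 0.
ΣF_y = 0: P_y − 35 = 0 → P_y = 35.00 kN.
ΣM about P: M_P − 35·4.1 = 0 → M_P = 143.5 kN·m.

P_x = 0, P_y = 35.00 kN, M_P = 143.5 kN·m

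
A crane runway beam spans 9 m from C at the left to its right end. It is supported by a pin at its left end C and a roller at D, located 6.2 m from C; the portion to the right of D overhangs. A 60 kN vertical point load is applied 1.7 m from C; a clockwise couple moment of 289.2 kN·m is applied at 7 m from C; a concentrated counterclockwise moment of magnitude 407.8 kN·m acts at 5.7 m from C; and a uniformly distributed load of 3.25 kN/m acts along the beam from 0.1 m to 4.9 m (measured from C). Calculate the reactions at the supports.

Resultant of the distributed load: 3.25 × 4.8 = 15.6 kN at 2.5 m from C.
Moments about C: D_y·6.2 − 60·1.7 − 289.2 + 407.8 − (3.25·4.8)·2.5 = 0 → D_y = 22.4/6.2 = 3.6129 ≈ 3.613 kN.
ΣF_y = 0: C_y + 3.6129 − 60 − 3.25·4.8 = 0 → C_y = 71.99 kN.
ΣF_x = 0: no horizontal applied forces, so C_x = 0.

C_x = 0, C_y = 71.99 kN, D_y = 3.613 kN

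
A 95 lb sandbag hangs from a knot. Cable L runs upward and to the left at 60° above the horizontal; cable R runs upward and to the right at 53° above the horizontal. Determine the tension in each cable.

ΣF_x = 0: −T_L·cos60° + T_R·cos53° = 0 → T_R = 0.83082·T_L.
ΣF_y = 0: T_L·sin60° + T_R·sin53° = 95.
Substitute: T_L·(0.866025 + 0.83082·0.798636) = 95 → T_L = 62.1099 ≈ 62.11 lb.
Then T_R = 0.83082 × 62.1099 = 51.60 lb.

T_L = 62.11 lb, T_R = 51.60 lb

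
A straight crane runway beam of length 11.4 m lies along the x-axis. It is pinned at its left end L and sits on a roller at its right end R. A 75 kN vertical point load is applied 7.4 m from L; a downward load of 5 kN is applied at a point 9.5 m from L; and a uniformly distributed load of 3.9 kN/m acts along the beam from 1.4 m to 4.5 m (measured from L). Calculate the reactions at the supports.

Resultant of the distributed load: 3.9 × 3.1 = 12.09 kN at 2.95 m from L.
Taking moments about L: R_y·11.4 − 75·7.4 − 5·9.5 − (3.9·3.1)·2.95 = 0 → R_y = 638.1655/11.4 = 55.9794 ≈ 55.98 kN.
ΣF_y = 0: L_y + 55.9794 − 75 − 5 − 3.9·3.1 = 0 → L_y = 36.11 kN.
ΣF_x = 0: no horizontal applied forces, so L_x = 0.

L_x = 0, L_y = 36.11 kN, R_y = 55.98 kN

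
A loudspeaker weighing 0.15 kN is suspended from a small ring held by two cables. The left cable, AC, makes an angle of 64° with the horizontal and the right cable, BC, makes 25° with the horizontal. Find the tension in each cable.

T_AC = 0.1360 kN, T_BC = 0.06577 kN

ΣF_x = 0: −T_AC·cos64° + T_BC·cos25° = 0 → T_BC = 0.483689·T_AC.
ΣF_y = 0: T_AC·sin64° + T_BC·sin25° = 0.15.
Substitute: T_AC·(0.898794 + 0.483689·0.422618) = 0.15 → T_AC = 0.135967 ≈ 0.1360 kN.
Then T_BC = 0.483689 × 0.135967 = 0.06577 kN.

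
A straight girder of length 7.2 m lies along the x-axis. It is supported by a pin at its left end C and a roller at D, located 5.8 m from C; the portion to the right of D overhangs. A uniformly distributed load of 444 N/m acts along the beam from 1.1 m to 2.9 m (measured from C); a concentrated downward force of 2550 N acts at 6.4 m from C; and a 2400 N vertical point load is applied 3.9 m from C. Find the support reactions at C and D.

Resultant of the distributed load: 444 × 1.8 = 799.2 N at 2 m from C.
ΣM about C: D_y·5.8 − (444·1.8)·2 − 2550·6.4 − 2400·3.9 = 0 → D_y = 27278.4/5.8 = 4703.17 ≈ 4703 N.
ΣF_y = 0: C_y + 4703.17 − 444·1.8 − 2550 − 2400 = 0 → C_y = 1046 N.
ΣF_x = 0: no horizontal applied forces, so C_x = 0.

C_x = 0, C_y = 1046 N, D_y = 4703 N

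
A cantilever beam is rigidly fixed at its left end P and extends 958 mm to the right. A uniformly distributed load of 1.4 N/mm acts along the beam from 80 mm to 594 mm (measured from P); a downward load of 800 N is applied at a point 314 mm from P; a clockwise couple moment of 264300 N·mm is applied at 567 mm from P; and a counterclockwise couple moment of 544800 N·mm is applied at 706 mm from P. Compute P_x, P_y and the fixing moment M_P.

P_x = 0, P_y = 1520 N, M_P = 213200 N·mm

Resultant of the distributed load: 1.4 × 514 = 719.6 N at 337 mm from P.
ΣF_x = 0: P_x = 0.
ΣF_y = 0: P_y − 1.4·514 − 800 = 0 → P_y = 1520 N.
ΣM about P: M_P − (1.4·514)·337 − 800·314 − 264300 + 544800 = 0 → M_P = 213200 N·mm.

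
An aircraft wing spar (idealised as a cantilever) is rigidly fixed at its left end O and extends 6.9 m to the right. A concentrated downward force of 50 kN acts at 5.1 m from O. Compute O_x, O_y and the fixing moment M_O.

ΣF_x = 0: O_x = 0.
ΣF_y = 0: O_y − 50 = 0 → O_y = 50.00 kN.
ΣM about O: M_O − 50·5.1 = 0 → M_O = 255.0 kN·m.

O_x = 0, O_y = 50.00 kN, M_O = 255.0 kN·m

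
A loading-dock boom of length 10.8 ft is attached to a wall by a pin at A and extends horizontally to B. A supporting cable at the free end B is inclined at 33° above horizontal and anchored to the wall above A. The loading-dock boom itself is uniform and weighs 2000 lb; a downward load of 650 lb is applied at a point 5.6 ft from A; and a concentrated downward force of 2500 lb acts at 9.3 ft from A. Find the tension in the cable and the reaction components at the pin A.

ΣM about A: T·sin33°·10.8 − 2000·5.4 − 650·5.6 − 2500·9.3 = 0 → T = 37690/(10.8·0.544639) = 6407.57 ≈ 6408 lb.
ΣF_x = 0: A_x − T·cos33° = 0 → A_x = 6407.57 × 0.838671 = 5374 lb.
ΣF_y = 0: A_y + T·sin33° − 2000 − 650 − 2500 = 0 → A_y = 5150 − 6407.57 × 0.544639 = 1660 lb.

T = 6408 lb, A_x = 5374 lb, A_y = 1660 lb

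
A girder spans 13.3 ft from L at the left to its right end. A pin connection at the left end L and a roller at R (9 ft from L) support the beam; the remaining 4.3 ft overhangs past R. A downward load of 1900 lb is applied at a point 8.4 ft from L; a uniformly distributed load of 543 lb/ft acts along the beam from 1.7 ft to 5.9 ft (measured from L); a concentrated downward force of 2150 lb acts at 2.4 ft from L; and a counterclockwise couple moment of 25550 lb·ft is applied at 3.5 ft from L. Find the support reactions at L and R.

L_x = 0, L_y = 5860 lb, R_y = 470.7 lb

Resultant of the distributed load: 543 × 4.2 = 2280.6 lb at 3.8 ft from L.
Moments about L: R_y·9 − 1900·8.4 − (543·4.2)·3.8 − 2150·2.4 + 25550 = 0 → R_y = 4236.28/9 = 470.698 ≈ 470.7 lb.
ΣF_y = 0: L_y + 470.698 − 1900 − 543·4.2 − 2150 = 0 → L_y = 5860 lb.
ΣF_x = 0: no horizontal applied forces, so L_x = 0.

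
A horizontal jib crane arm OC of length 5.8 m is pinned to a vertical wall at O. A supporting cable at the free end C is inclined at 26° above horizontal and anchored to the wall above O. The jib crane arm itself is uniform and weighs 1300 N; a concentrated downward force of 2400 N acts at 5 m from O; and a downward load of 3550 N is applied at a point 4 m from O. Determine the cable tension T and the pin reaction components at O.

ΣM about O: T·sin26°·5.8 − 1300·2.9 − 2400·5 − 3550·4 = 0 → T = 29970/(5.8·0.438371) = 11787.4 ≈ 11790 N.
ΣF_x = 0: O_x − T·cos26° = 0 → O_x = 11787.4 × 0.898794 = 10590 N.
ΣF_y = 0: O_y + T·sin26° − 1300 − 2400 − 3550 = 0 → O_y = 7250 − 11787.4 × 0.438371 = 2083 N.

T = 11790 N, O_x = 10590 N, O_y = 2083 N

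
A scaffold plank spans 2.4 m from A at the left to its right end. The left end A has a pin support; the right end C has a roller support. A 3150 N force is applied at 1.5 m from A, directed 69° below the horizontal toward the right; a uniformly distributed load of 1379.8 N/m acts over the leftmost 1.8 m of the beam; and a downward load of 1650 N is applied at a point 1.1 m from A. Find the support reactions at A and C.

Resultant of the distributed load: 1379.8 × 1.8 = 2483.64 N at 0.9 m from A.
Taking moments about A: C_y·2.4 − 3150·sin69°·1.5 − (1379.8·1.8)·0.9 − 1650·1.1 = 0 → C_y = 8461.44/2.4 = 3525.6 ≈ 3526 N.
ΣF_y = 0: A_y + 3525.6 − 3150·sin69° − 1379.8·1.8 − 1650 = 0 → A_y = 3549 N.
ΣF_x = 0: A_x + 3150·cos69° = 0 → A_x = -1129 N.

A_x = -1129 N, A_y = 3549 N, C_y = 3526 N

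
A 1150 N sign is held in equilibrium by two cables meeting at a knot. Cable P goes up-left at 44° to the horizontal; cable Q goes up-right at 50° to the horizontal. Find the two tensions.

ΣF_x = 0: −T_P·cos44° + T_Q·cos50° = 0 → T_Q = 1.11909·T_P.
ΣF_y = 0: T_P·sin44° + T_Q·sin50° = 1150.
Substitute: T_P·(0.694658 + 1.11909·0.766044) = 1150 → T_P = 741.013 ≈ 741.0 N.
Then T_Q = 1.11909 × 741.013 = 829.3 N.

T_P = 741.0 N, T_Q = 829.3 N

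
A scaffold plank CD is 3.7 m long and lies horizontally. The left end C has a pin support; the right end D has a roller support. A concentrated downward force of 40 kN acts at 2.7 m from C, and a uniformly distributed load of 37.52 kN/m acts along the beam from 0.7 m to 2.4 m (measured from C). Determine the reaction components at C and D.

C_x = 0, C_y = 47.87 kN, D_y = 55.91 kN

Resultant of the distributed load: 37.52 × 1.7 = 63.784 kN at 1.55 m from C.
Moments about C: D_y·3.7 − 40·2.7 − (37.52·1.7)·1.55 = 0 → D_y = 206.8652/3.7 = 55.9095 ≈ 55.91 kN.
ΣF_y = 0: C_y + 55.9095 − 40 − 37.52·1.7 = 0 → C_y = 47.87 kN.
ΣF_x = 0: no horizontal applied forces, so C_x = 0.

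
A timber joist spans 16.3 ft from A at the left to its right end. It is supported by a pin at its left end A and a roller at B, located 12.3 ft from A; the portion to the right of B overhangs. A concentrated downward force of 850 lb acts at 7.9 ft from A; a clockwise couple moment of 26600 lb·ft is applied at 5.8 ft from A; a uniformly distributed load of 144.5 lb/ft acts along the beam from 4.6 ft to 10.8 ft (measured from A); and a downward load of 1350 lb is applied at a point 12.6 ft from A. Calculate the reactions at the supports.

A_x = 0, A_y = -1556 lb, B_y = 4652 lb

Resultant of the distributed load: 144.5 × 6.2 = 895.9 lb at 7.7 ft from A.
Moments about A: B_y·12.3 − 850·7.9 − 26600 − (144.5·6.2)·7.7 − 1350·12.6 = 0 → B_y = 57223.43/12.3 = 4652.31 ≈ 4652 lb.
ΣF_y = 0: A_y + 4652.31 − 850 − 144.5·6.2 − 1350 = 0 → A_y = -1556 lb.
ΣF_x = 0: no horizontal applied forces, so A_x = 0.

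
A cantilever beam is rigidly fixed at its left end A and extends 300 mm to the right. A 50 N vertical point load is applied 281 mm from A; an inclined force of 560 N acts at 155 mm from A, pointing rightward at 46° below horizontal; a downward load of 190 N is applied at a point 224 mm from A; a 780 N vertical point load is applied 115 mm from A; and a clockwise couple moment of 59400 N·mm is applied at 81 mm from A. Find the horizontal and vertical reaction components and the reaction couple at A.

ΣF_x = 0: A_x + 560·cos46° = 0 → A_x = -389.0 N.
ΣF_y = 0: A_y − 50 − 560·sin46° − 190 − 780 = 0 → A_y = 1423 N.
ΣM about A: M_A − 50·281 − 560·sin46°·155 − 190·224 − 780·115 − 59400 = 0 → M_A = 268100 N·mm.

A_x = -389.0 N, A_y = 1423 N, M_A = 268100 N·mm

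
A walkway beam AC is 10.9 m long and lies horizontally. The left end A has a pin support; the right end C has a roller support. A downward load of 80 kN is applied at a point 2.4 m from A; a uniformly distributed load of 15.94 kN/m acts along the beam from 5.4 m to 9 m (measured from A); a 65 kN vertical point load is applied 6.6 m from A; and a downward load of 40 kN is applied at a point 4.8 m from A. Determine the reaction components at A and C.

A_x = 0, A_y = 129.9 kN, C_y = 112.5 kN

Resultant of the distributed load: 15.94 × 3.6 = 57.384 kN at 7.2 m from A.
Taking moments about A: C_y·10.9 − 80·2.4 − (15.94·3.6)·7.2 − 65·6.6 − 40·4.8 = 0 → C_y = 1226.1648/10.9 = 112.492 ≈ 112.5 kN.
ΣF_y = 0: A_y + 112.492 − 80 − 15.94·3.6 − 65 − 40 = 0 → A_y = 129.9 kN.
ΣF_x = 0: no horizontal applied forces, so A_x = 0.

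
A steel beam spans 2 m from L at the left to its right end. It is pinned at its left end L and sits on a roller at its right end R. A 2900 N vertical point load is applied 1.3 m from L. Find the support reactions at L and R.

Moments about L: R_y·2 − 2900·1.3 = 0 → R_y = 3770/2 = 1885 N.
ΣF_y = 0: L_y + 1885 − 2900 = 0 → L_y = 1015 N.
ΣF_x = 0: no horizontal applied forces, so L_x = 0.

L_x = 0, L_y = 1015 N, R_y = 1885 N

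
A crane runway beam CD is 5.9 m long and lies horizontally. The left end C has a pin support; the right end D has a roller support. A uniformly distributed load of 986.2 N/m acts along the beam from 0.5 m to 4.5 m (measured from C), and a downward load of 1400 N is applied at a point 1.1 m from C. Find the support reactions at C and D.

Resultant of the distributed load: 986.2 × 4 = 3944.8 N at 2.5 m from C.
Moments about C: D_y·5.9 − (986.2·4)·2.5 − 1400·1.1 = 0 → D_y = 11402/5.9 = 1932.54 ≈ 1933 N.
ΣF_y = 0: C_y + 1932.54 − 986.2·4 − 1400 = 0 → C_y = 3412 N.
ΣF_x = 0: no horizontal applied forces, so C_x = 0.

C_x = 0, C_y = 3412 N, D_y = 1933 N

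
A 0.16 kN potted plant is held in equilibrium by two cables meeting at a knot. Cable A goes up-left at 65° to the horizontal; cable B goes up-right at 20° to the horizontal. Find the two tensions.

ΣF_x = 0: −T_A·cos65° + T_B·cos20° = 0 → T_B = 0.449741·T_A.
ΣF_y = 0: T_A·sin65° + T_B·sin20° = 0.16.
Substitute: T_A·(0.906308 + 0.449741·0.34202) = 0.16 → T_A = 0.150925 ≈ 0.1509 kN.
Then T_B = 0.449741 × 0.150925 = 0.06788 kN.

T_A = 0.1509 kN, T_B = 0.06788 kN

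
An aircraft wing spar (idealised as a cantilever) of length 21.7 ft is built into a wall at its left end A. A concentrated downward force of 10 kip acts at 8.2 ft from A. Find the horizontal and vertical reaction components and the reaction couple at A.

ΣF_x = 0: A_x = 0.
ΣF_y = 0: A_y − 10 = 0 → A_y = 10.00 kip.
ΣM about A: M_A − 10·8.2 = 0 → M_A = 82.00 kip·ft.

A_x = 0, A_y = 10.00 kip, M_A = 82.00 kip·ft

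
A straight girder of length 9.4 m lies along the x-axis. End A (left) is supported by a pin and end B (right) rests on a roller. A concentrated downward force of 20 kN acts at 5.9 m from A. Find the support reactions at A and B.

ΣM about A: B_y·9.4 − 20·5.9 = 0 → B_y = 118/9.4 = 12.5532 ≈ 12.55 kN.
ΣF_y = 0: A_y + 12.5532 − 20 = 0 → A_y = 7.447 kN.
ΣF_x = 0: no horizontal applied forces, so A_x = 0.

A_x = 0, A_y = 7.447 kN, B_y = 12.55 kN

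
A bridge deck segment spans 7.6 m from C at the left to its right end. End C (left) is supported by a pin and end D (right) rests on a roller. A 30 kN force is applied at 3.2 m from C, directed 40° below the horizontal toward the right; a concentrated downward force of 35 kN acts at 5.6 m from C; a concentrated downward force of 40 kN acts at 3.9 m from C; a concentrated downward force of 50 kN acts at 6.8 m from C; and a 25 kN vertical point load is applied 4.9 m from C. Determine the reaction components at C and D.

C_x = -22.98 kN, C_y = 53.99 kN, D_y = 115.3 kN

Taking moments about C: D_y·7.6 − 30·sin40°·3.2 − 35·5.6 − 40·3.9 − 50·6.8 − 25·4.9 = 0 → D_y = 876.208/7.6 = 115.291 ≈ 115.3 kN.
ΣF_y = 0: C_y + 115.291 − 30·sin40° − 35 − 40 − 50 − 25 = 0 → C_y = 53.99 kN.
ΣF_x = 0: C_x + 30·cos40° = 0 → C_x = -22.98 kN.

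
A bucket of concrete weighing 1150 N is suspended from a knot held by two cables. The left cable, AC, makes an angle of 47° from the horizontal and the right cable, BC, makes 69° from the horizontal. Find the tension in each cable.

T_AC = 458.5 N, T_BC = 872.6 N

ΣF_x = 0: −T_AC·cos47° + T_BC·cos69° = 0 → T_BC = 1.90307·T_AC.
ΣF_y = 0: T_AC·sin47° + T_BC·sin69° = 1150.
Substitute: T_AC·(0.731354 + 1.90307·0.93358) = 1150 → T_AC = 458.529 ≈ 458.5 N.
Then T_BC = 1.90307 × 458.529 = 872.6 N.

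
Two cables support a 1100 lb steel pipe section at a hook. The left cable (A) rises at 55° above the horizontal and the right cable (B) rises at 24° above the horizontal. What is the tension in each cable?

ΣF_x = 0: −T_A·cos55° + T_B·cos24° = 0 → T_B = 0.627858·T_A.
ΣF_y = 0: T_A·sin55° + T_B·sin24° = 1100.
Substitute: T_A·(0.819152 + 0.627858·0.406737) = 1100 → T_A = 1023.71 ≈ 1024 lb.
Then T_B = 0.627858 × 1023.71 = 642.7 lb.

T_A = 1024 lb, T_B = 642.7 lb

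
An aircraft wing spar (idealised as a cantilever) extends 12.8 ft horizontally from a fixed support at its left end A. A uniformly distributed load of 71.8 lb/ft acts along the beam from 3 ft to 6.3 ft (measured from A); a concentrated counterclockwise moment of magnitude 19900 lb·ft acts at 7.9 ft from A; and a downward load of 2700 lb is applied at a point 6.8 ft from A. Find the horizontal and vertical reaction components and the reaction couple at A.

A_x = 0, A_y = 2937 lb, M_A = -438.2 lb·ft

Resultant of the distributed load: 71.8 × 3.3 = 236.94 lb at 4.65 ft from A.
ΣF_x = 0: A_x = 0.
ΣF_y = 0: A_y − 71.8·3.3 − 2700 = 0 → A_y = 2937 lb.
ΣM about A: M_A − (71.8·3.3)·4.65 + 19900 − 2700·6.8 = 0 → M_A = -438.2 lb·ft.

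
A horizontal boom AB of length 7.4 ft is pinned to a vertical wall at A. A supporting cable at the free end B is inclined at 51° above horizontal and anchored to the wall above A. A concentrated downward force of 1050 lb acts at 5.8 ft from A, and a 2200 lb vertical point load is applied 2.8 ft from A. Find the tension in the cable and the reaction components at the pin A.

T = 2130 lb, A_x = 1341 lb, A_y = 1595 lb

ΣM about A: T·sin51°·7.4 − 1050·5.8 − 2200·2.8 = 0 → T = 12250/(7.4·0.777146) = 2130.11 ≈ 2130 lb.
ΣF_x = 0: A_x − T·cos51° = 0 → A_x = 2130.11 × 0.62932 = 1341 lb.
ΣF_y = 0: A_y + T·sin51° − 1050 − 2200 = 0 → A_y = 3250 − 2130.11 × 0.777146 = 1595 lb.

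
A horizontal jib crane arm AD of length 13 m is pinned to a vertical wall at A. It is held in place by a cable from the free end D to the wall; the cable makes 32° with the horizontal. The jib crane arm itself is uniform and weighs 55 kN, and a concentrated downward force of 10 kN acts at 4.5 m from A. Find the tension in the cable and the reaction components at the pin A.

T = 58.43 kN, A_x = 49.55 kN, A_y = 34.04 kN

ΣM about A: T·sin32°·13 − 55·6.5 − 10·4.5 = 0 → T = 402.5/(13·0.529919) = 58.4269 ≈ 58.43 kN.
ΣF_x = 0: A_x − T·cos32° = 0 → A_x = 58.4269 × 0.848048 = 49.55 kN.
ΣF_y = 0: A_y + T·sin32° − 55 − 10 = 0 → A_y = 65 − 58.4269 × 0.529919 = 34.04 kN.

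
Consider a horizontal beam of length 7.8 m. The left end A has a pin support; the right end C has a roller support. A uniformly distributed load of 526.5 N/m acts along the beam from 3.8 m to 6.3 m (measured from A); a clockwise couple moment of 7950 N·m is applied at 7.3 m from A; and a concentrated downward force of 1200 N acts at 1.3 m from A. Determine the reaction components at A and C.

A_x = 0, A_y = 444.8 N, C_y = 2071 N

Resultant of the distributed load: 526.5 × 2.5 = 1316.25 N at 5.05 m from A.
Taking moments about A: C_y·7.8 − (526.5·2.5)·5.05 − 7950 − 1200·1.3 = 0 → C_y = 16157.0625/7.8 = 2071.42 ≈ 2071 N.
ΣF_y = 0: A_y + 2071.42 − 526.5·2.5 − 1200 = 0 → A_y = 444.8 N.
ΣF_x = 0: no horizontal applied forces, so A_x = 0.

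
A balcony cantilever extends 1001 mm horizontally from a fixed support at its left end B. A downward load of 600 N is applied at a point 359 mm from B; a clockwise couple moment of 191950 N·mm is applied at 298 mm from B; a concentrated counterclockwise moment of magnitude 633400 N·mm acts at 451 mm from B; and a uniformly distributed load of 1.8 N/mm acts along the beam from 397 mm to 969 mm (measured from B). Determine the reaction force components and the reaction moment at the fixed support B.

B_x = 0, B_y = 1630 N, M_B = 477200 N·mm

Resultant of the distributed load: 1.8 × 572 = 1029.6 N at 683 mm from B.
ΣF_x = 0: B_x = 0.
ΣF_y = 0: B_y − 600 − 1.8·572 = 0 → B_y = 1630 N.
ΣM about B: M_B − 600·359 − 191950 + 633400 − (1.8·572)·683 = 0 → M_B = 477200 N·mm.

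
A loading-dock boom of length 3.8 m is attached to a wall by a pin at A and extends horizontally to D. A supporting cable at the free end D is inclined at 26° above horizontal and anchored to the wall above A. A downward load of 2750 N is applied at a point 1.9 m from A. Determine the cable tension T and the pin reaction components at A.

ΣM about A: T·sin26°·3.8 − 2750·1.9 = 0 → T = 5225/(3.8·0.438371) = 3136.61 ≈ 3137 N.
ΣF_x = 0: A_x − T·cos26° = 0 → A_x = 3136.61 × 0.898794 = 2819 N.
ΣF_y = 0: A_y + T·sin26° − 2750 = 0 → A_y = 2750 − 3136.61 × 0.438371 = 1375 N.

T = 3137 N, A_x = 2819 N, A_y = 1375 N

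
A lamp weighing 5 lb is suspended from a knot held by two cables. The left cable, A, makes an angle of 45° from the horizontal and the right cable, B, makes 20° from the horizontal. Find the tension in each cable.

ΣF_x = 0: −T_A·cos45° + T_B·cos20° = 0 → T_B = 0.752487·T_A.
ΣF_y = 0: T_A·sin45° + T_B·sin20° = 5.
Substitute: T_A·(0.707107 + 0.752487·0.34202) = 5 → T_A = 5.18418 ≈ 5.184 lb.
Then T_B = 0.752487 × 5.18418 = 3.901 lb.

T_A = 5.184 lb, T_B = 3.901 lb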